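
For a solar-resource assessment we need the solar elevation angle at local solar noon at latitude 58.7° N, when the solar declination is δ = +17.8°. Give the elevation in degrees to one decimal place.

49.1°

At local noon the hour angle is zero, so the zenith angle equals |φ − δ| = |+58.7° − (+17.800°)| = 40.900°.
Elevation = 90° − 40.900° = 49.1°.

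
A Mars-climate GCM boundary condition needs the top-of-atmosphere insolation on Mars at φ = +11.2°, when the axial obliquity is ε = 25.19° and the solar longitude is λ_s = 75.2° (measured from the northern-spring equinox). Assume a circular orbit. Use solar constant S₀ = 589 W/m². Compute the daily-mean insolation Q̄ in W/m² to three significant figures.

Solar declination: sin δ = sin ε · sin λ_s = sin 25.19° × sin 75.2° = 0.41150, so δ = +24.299°.
cos H₀ = −tan(+11.2°) tan(+24.299°) = -0.0894, H₀ = 1.6603 rad.
Bracket: H₀ sin φ sin δ + cos φ cos δ sin H₀ = 1.6603×0.19423×0.41150 + 0.98096×0.91141×0.99600 = 0.132701 + 0.890481 = 1.023182.
Q̄ = (S₀/π) × [bracket] = (589/π) × 1.023182 = 191.8 W/m².

Q̄ ≈ 192 W/m²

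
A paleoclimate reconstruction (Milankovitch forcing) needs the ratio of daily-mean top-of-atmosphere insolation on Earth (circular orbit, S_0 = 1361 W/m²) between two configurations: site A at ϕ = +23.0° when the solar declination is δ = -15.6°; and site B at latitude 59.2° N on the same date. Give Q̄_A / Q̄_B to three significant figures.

Q̄_A / Q̄_B ≈ 3.92

— Configuration A (ϕ=+23.0°):
cos h₀ = −tan(+23.0°) tan(-15.600°) = 0.1185, h₀ = 1.4520 rad.
Bracket: h₀ sin ϕ sin δ + cos ϕ cos δ sin h₀ = 1.4520×0.39073×-0.26892 + 0.92050×0.96316×0.99295 = -0.152569 + 0.880338 = 0.727769.
Q̄ = (S_0/π) × [bracket] = (1361/π) × 0.727769 = 315.28 W/m².
— Configuration B (ϕ=+59.2°):
cos h₀ = −tan(+59.2°) tan(-15.600°) = 0.4684, h₀ = 1.0834 rad.
Bracket: h₀ sin ϕ sin δ + cos ϕ cos δ sin h₀ = 1.0834×0.85896×-0.26892 + 0.51204×0.96316×0.88353 = -0.250256 + 0.435736 = 0.185480.
Q̄ = (S_0/π) × [bracket] = (1361/π) × 0.185480 = 80.354 W/m².
Ratio Q̄_A / Q̄_B = 315.28 / 80.354 = 3.924.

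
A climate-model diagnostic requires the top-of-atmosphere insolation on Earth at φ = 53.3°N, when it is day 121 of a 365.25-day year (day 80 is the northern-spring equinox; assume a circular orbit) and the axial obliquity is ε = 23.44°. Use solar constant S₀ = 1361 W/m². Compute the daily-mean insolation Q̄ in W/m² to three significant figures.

Solar longitude: λ_s = 360° × (121 − 80)/365.25 = 40.411°.
sin δ = sin 23.44° × sin 40.411° = 0.25787, so δ = +14.944°.
cos H₀ = −tan(+53.3°) tan(+14.944°) = -0.3581, H₀ = 1.9370 rad.
Bracket: H₀ sin φ sin δ + cos φ cos δ sin H₀ = 1.9370×0.80178×0.25787 + 0.59763×0.96618×0.93369 = 0.400484 + 0.539130 = 0.939614.
Q̄ = (S₀/π) × [bracket] = (1361/π) × 0.939614 = 407.1 W/m².

Q̄ ≈ 407 W/m²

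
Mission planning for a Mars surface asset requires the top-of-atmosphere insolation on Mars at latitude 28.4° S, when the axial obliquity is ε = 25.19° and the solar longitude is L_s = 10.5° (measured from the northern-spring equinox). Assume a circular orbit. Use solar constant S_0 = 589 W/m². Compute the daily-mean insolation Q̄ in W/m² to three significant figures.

Solar declination: sin δ = sin ε · sin L_s = sin 25.19° × sin 10.5° = 0.07756, so δ = +4.449°.
cos h₀ = −tan(-28.4°) tan(+4.449°) = 0.0421, h₀ = 1.5287 rad.
Bracket: h₀ sin ϕ sin δ + cos ϕ cos δ sin h₀ = 1.5287×-0.47562×0.07756 + 0.87965×0.99699×0.99911 = -0.056392 + 0.876222 = 0.819830.
Q̄ = (S_0/π) × [bracket] = (589/π) × 0.819830 = 153.7 W/m².

Q̄ ≈ 154 W/m²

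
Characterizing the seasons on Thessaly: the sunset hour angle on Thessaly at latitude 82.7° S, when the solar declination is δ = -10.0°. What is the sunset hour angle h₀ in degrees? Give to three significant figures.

Sunrise equation: cos h₀ = −tan ϕ · tan δ = -1.3764 ≤ −1, so the host star never sets (polar day) and h₀ = π.

h₀ = 180°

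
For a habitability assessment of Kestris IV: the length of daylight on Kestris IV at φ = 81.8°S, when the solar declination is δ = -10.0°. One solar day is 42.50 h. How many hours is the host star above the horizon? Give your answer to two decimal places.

42.50 h

Sunrise equation: cos H₀ = −tan φ · tan δ = -1.2236 ≤ −1, so the host star never sets (polar day) and H₀ = π.
Daylight = 2H₀/(2π) × 42.50 h = (3.1416/π) × 42.50 = 42.50 h.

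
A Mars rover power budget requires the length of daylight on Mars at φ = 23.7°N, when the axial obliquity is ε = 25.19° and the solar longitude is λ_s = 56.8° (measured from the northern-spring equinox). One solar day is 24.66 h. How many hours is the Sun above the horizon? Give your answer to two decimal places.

13.65 h

Solar declination: sin δ = sin ε · sin λ_s = sin 25.19° × sin 56.8° = 0.35614, so δ = +20.864°.
cos H₀ = −tan φ · tan δ = −tan(+23.7°) × tan(+20.864°) = -0.1673, so H₀ = 1.7389 rad = 99.63°.
Daylight = 2H₀/(2π) × 24.66 h = (1.7389/π) × 24.66 = 13.65 h.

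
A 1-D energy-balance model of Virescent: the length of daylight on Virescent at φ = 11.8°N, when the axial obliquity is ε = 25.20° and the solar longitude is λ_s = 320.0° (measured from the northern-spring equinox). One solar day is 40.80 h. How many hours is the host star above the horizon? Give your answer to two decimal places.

19.63 h

Solar declination: sin δ = sin ε · sin λ_s = sin 25.20° × sin 320.0° = -0.27369, so δ = -15.884°.
cos H₀ = −tan φ · tan δ = −tan(+11.8°) × tan(-15.884°) = 0.0594, so H₀ = 1.5113 rad = 86.59°.
Daylight = 2H₀/(2π) × 40.80 h = (1.5113/π) × 40.80 = 19.63 h.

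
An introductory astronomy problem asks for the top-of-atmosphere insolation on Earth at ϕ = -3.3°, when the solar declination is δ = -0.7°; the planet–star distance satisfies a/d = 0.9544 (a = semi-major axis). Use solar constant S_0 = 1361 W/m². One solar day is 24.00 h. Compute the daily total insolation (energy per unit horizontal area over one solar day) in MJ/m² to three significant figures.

34.1 MJ/m²

cos h₀ = −tan(-3.3°) tan(-0.700°) = -0.0007, h₀ = 1.5715 rad.
Bracket: h₀ sin ϕ sin δ + cos ϕ cos δ sin h₀ = 1.5715×-0.05756×-0.01222 + 0.99834×0.99993×1.00000 = 0.001105 + 0.998270 = 0.999375.
Inverse-square distance factor (a/d)² = 0.9544² = 0.910879.
Q̄ = (S_0/π) × 0.910879 × [bracket] = (1361/π) × 0.910879 × 0.999375 = 394.36 W/m².
Daily total = Q̄ × 24.00 h × 3600 s/h = 394.36 × 24.00 × 3600 / 10⁶ = 34.07 MJ/m².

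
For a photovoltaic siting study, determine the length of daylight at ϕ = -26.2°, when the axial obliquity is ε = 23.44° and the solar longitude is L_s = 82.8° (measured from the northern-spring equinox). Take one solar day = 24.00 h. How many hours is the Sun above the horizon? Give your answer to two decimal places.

Solar declination: sin δ = sin ε · sin L_s = sin 23.44° × sin 82.8° = 0.39465, so δ = +23.244°.
cos h₀ = −tan ϕ · tan δ = −tan(-26.2°) × tan(+23.244°) = 0.2113, so h₀ = 1.3578 rad = 77.80°.
Daylight = 2h₀/(2π) × 24.00 h = (1.3578/π) × 24.00 = 10.37 h.

10.37 h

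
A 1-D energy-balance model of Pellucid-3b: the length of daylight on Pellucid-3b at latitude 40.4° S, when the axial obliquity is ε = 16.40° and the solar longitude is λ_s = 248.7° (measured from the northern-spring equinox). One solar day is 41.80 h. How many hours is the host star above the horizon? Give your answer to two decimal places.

Solar declination: sin δ = sin ε · sin λ_s = sin 16.40° × sin 248.7° = -0.26306, so δ = -15.251°.
cos H₀ = −tan φ · tan δ = −tan(-40.4°) × tan(-15.251°) = -0.2321, so H₀ = 1.8050 rad = 103.42°.
Daylight = 2H₀/(2π) × 41.80 h = (1.8050/π) × 41.80 = 24.02 h.

24.02 h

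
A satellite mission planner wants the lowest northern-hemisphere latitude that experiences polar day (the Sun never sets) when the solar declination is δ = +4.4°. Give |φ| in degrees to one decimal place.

Polar day requires cos H₀ = −tan φ tan δ ≤ −1, i.e. tan φ tan δ ≥ 1.
The boundary is |tan φ| · |tan δ| = 1, so |φ| = 90° − |δ| = 90° − 4.4° = 85.6° in the northern hemisphere.

|φ| = 85.6°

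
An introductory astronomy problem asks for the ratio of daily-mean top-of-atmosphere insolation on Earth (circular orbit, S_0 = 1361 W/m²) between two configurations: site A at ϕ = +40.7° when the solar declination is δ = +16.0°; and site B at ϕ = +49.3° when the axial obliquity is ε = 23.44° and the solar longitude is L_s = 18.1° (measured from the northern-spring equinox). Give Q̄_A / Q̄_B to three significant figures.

— Configuration A (ϕ=+40.7°):
cos h₀ = −tan(+40.7°) tan(+16.000°) = -0.2466, h₀ = 1.8200 rad.
Bracket: h₀ sin ϕ sin δ + cos ϕ cos δ sin h₀ = 1.8200×0.65210×0.27564 + 0.75813×0.96126×0.96911 = 0.327136 + 0.706249 = 1.033385.
Q̄ = (S_0/π) × [bracket] = (1361/π) × 1.033385 = 447.68 W/m².
— Configuration B (ϕ=+49.3°):
Solar declination: sin δ = sin ε · sin L_s = sin 23.44° × sin 18.1° = 0.12358, so δ = +7.099°.
cos h₀ = −tan(+49.3°) tan(+7.099°) = -0.1448, h₀ = 1.7161 rad.
Bracket: h₀ sin ϕ sin δ + cos ϕ cos δ sin h₀ = 1.7161×0.75813×0.12358 + 0.65210×0.99233×0.98946 = 0.160781 + 0.640278 = 0.801059.
Q̄ = (S_0/π) × [bracket] = (1361/π) × 0.801059 = 347.03 W/m².
Ratio Q̄_A / Q̄_B = 447.68 / 347.03 = 1.290.

Q̄_A / Q̄_B ≈ 1.29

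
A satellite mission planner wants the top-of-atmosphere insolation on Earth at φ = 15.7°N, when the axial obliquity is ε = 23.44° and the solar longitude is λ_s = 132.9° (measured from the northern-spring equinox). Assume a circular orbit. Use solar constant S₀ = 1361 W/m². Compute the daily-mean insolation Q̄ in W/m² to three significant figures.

Q̄ ≈ 454 W/m²

Solar declination: sin δ = sin ε · sin λ_s = sin 23.44° × sin 132.9° = 0.29140, so δ = +16.942°.
cos H₀ = −tan(+15.7°) tan(+16.942°) = -0.0856, H₀ = 1.6565 rad.
Bracket: H₀ sin φ sin δ + cos φ cos δ sin H₀ = 1.6565×0.27060×0.29140 + 0.96269×0.95660×0.99633 = 0.130620 + 0.917530 = 1.048150.
Q̄ = (S₀/π) × [bracket] = (1361/π) × 1.048150 = 454.1 W/m².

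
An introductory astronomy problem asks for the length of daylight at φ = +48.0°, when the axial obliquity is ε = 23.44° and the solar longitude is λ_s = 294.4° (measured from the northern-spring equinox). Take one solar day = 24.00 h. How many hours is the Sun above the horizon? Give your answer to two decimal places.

Solar declination: sin δ = sin ε · sin λ_s = sin 23.44° × sin 294.4° = -0.36226, so δ = -21.239°.
cos H₀ = −tan φ · tan δ = −tan(+48.0°) × tan(-21.239°) = 0.4316, so H₀ = 1.1245 rad = 64.43°.
Daylight = 2H₀/(2π) × 24.00 h = (1.1245/π) × 24.00 = 8.59 h.

8.59 h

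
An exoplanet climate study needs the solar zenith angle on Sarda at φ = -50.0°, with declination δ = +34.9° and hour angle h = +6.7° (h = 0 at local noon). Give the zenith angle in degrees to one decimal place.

cos θ_z = sin φ sin δ + cos φ cos δ cos h = -0.438289 + 0.523583 = 0.085294.
θ_z = arccos(0.085294) = 85.1°.

θ_z = 85.1°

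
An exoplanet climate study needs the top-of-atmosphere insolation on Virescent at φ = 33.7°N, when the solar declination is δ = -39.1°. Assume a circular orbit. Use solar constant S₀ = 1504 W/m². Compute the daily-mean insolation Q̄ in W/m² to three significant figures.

cos H₀ = −tan(+33.7°) tan(-39.100°) = 0.5420, H₀ = 0.9980 rad.
Bracket: H₀ sin φ sin δ + cos φ cos δ sin H₀ = 0.9980×0.55484×-0.63068 + 0.83195×0.77605×0.84039 = -0.349227 + 0.542585 = 0.193358.
Q̄ = (S₀/π) × [bracket] = (1504/π) × 0.193358 = 92.57 W/m².

Q̄ ≈ 92.6 W/m²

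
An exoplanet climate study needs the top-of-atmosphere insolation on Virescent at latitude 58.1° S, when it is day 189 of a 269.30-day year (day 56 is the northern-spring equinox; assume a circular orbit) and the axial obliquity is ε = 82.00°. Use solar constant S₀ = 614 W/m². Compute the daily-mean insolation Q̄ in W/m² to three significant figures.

Q̄ ≈ 93.5 W/m²

Solar longitude: λ_s = 360° × (189 − 56)/269.30 = 177.794°.
sin δ = sin 82.00° × sin 177.794° = 0.03811, so δ = +2.184°.
cos H₀ = −tan(-58.1°) tan(+2.184°) = 0.0613, H₀ = 1.5095 rad.
Bracket: H₀ sin φ sin δ + cos φ cos δ sin H₀ = 1.5095×-0.84897×0.03811 + 0.52844×0.99927×0.99812 = -0.048839 + 0.527061 = 0.478222.
Q̄ = (S₀/π) × [bracket] = (614/π) × 0.478222 = 93.46 W/m².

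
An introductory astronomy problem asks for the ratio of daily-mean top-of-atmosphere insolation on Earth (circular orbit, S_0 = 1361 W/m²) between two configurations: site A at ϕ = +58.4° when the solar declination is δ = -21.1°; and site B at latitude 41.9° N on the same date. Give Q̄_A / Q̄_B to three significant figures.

Q̄_A / Q̄_B ≈ 0.298

— Configuration A (ϕ=+58.4°):
cos h₀ = −tan(+58.4°) tan(-21.100°) = 0.6272, h₀ = 0.8928 rad.
Bracket: h₀ sin ϕ sin δ + cos ϕ cos δ sin h₀ = 0.8928×0.85173×-0.36000 + 0.52399×0.93295×0.77884 = -0.273753 + 0.380741 = 0.106988.
Q̄ = (S_0/π) × [bracket] = (1361/π) × 0.106988 = 46.349 W/m².
— Configuration B (ϕ=+41.9°):
cos h₀ = −tan(+41.9°) tan(-21.100°) = 0.3462, h₀ = 1.2173 rad.
Bracket: h₀ sin ϕ sin δ + cos ϕ cos δ sin h₀ = 1.2173×0.66783×-0.36000 + 0.74431×0.93295×0.93815 = -0.292662 + 0.651455 = 0.358793.
Q̄ = (S_0/π) × [bracket] = (1361/π) × 0.358793 = 155.44 W/m².
Ratio Q̄_A / Q̄_B = 46.349 / 155.44 = 0.2982.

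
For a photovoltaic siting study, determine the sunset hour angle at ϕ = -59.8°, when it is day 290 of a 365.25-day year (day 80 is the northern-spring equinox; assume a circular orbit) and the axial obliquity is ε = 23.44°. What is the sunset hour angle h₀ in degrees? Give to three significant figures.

Solar longitude: L_s = 360° × (290 − 80)/365.25 = 206.982°.
sin δ = sin 23.44° × sin 206.982° = -0.18048, so δ = -10.398°.
cos h₀ = −tan ϕ · tan δ = −tan(-59.8°) × tan(-10.398°) = -0.3153, so h₀ = 1.8915 rad = 108.38°.

h₀ = 108°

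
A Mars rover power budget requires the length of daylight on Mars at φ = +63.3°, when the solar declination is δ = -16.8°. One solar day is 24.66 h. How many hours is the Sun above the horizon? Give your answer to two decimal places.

cos H₀ = −tan φ · tan δ = −tan(+63.3°) × tan(-16.800°) = 0.6003, so H₀ = 0.9269 rad = 53.11°.
Daylight = 2H₀/(2π) × 24.66 h = (0.9269/π) × 24.66 = 7.28 h.

7.28 h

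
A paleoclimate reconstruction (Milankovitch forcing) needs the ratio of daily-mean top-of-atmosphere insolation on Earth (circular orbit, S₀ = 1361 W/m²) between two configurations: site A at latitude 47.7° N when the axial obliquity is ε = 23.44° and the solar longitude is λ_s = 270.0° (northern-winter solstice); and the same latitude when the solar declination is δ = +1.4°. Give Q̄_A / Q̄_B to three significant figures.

— Configuration A (φ=+47.7°):
Solar declination: sin δ = sin ε · sin λ_s = sin 23.44° × sin 270.0° = -0.39779, so δ = -23.440°.
cos H₀ = −tan(+47.7°) tan(-23.440°) = 0.4765, H₀ = 1.0741 rad.
Bracket: H₀ sin φ sin δ + cos φ cos δ sin H₀ = 1.0741×0.73963×-0.39779 + 0.67301×0.91748×0.87918 = -0.316019 + 0.542870 = 0.226851.
Q̄ = (S₀/π) × [bracket] = (1361/π) × 0.226851 = 98.276 W/m².
— Configuration B (φ=+47.7°):
cos H₀ = −tan(+47.7°) tan(+1.400°) = -0.0269, H₀ = 1.5977 rad.
Bracket: H₀ sin φ sin δ + cos φ cos δ sin H₀ = 1.5977×0.73963×0.02443 + 0.67301×0.99970×0.99964 = 0.028869 + 0.672566 = 0.701435.
Q̄ = (S₀/π) × [bracket] = (1361/π) × 0.701435 = 303.88 W/m².
Ratio Q̄_A / Q̄_B = 98.276 / 303.88 = 0.3234.

Q̄_A / Q̄_B ≈ 0.323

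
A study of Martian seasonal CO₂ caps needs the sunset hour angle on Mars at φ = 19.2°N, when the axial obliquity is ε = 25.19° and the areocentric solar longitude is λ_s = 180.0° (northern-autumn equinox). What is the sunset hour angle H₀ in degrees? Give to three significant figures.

H₀ = 90.0°

sin δ = sin 25.19° × sin 180.0° = 0.00000, so δ = +0.000°.
cos H₀ = −tan φ · tan δ = −tan(+19.2°) × tan(+0.000°) = -0.0000, so H₀ = 1.5708 rad = 90.00°.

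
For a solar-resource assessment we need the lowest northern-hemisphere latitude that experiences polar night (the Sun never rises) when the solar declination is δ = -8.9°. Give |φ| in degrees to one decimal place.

|φ| = 81.1°

Polar night requires cos H₀ = −tan φ tan δ ≥ 1, i.e. tan φ tan δ ≤ −1.
The boundary is |tan φ| · |tan δ| = 1, so |φ| = 90° − |δ| = 90° − 8.9° = 81.1° in the northern hemisphere.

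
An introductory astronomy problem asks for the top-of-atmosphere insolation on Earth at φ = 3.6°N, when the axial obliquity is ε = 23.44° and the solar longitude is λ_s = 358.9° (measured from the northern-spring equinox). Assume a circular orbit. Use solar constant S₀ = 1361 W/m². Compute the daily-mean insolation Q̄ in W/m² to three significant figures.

Solar declination: sin δ = sin ε · sin λ_s = sin 23.44° × sin 358.9° = -0.00764, so δ = -0.438°.
cos H₀ = −tan(+3.6°) tan(-0.438°) = 0.0005, H₀ = 1.5703 rad.
Bracket: H₀ sin φ sin δ + cos φ cos δ sin H₀ = 1.5703×0.06279×-0.00764 + 0.99803×0.99997×1.00000 = -0.000753 + 0.998000 = 0.997247.
Q̄ = (S₀/π) × [bracket] = (1361/π) × 0.997247 = 432.0 W/m².

Q̄ ≈ 432 W/m²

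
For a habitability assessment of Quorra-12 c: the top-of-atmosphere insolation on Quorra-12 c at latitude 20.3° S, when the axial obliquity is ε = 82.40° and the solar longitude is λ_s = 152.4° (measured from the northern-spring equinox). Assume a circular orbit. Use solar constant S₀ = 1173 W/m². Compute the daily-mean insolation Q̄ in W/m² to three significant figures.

Solar declination: sin δ = sin ε · sin λ_s = sin 82.40° × sin 152.4° = 0.45923, so δ = +27.337°.
cos H₀ = −tan(-20.3°) tan(+27.337°) = 0.1912, H₀ = 1.3784 rad.
Bracket: H₀ sin φ sin δ + cos φ cos δ sin H₀ = 1.3784×-0.34694×0.45923 + 0.93789×0.88832×0.98155 = -0.219614 + 0.817775 = 0.598161.
Q̄ = (S₀/π) × [bracket] = (1173/π) × 0.598161 = 223.3 W/m².

Q̄ ≈ 223 W/m²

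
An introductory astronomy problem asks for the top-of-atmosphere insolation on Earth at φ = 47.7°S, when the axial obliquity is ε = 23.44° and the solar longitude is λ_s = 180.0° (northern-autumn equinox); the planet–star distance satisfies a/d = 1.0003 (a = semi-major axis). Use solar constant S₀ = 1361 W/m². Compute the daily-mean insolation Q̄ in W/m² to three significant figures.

Q̄ ≈ 292 W/m²

Solar declination: sin δ = sin ε · sin λ_s = sin 23.44° × sin 180.0° = 0.00000, so δ = +0.000°.
cos H₀ = −tan(-47.7°) tan(+0.000°) = 0.0000, H₀ = 1.5708 rad.
Bracket: H₀ sin φ sin δ + cos φ cos δ sin H₀ = 1.5708×-0.73963×0.00000 + 0.67301×1.00000×1.00000 = -0.000000 + 0.673010 = 0.673010.
Inverse-square distance factor (a/d)² = 1.0003² = 1.000600.
Q̄ = (S₀/π) × 1.000600 × [bracket] = (1361/π) × 1.000600 × 0.673010 = 291.7 W/m².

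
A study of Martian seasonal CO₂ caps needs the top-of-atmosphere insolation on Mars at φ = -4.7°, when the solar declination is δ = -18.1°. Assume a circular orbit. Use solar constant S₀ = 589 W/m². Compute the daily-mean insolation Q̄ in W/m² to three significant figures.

Q̄ ≈ 185 W/m²

cos H₀ = −tan(-4.7°) tan(-18.100°) = -0.0269, H₀ = 1.5977 rad.
Bracket: H₀ sin φ sin δ + cos φ cos δ sin H₀ = 1.5977×-0.08194×-0.31068 + 0.99664×0.95052×0.99964 = 0.040673 + 0.946985 = 0.987658.
Q̄ = (S₀/π) × [bracket] = (589/π) × 0.987658 = 185.2 W/m².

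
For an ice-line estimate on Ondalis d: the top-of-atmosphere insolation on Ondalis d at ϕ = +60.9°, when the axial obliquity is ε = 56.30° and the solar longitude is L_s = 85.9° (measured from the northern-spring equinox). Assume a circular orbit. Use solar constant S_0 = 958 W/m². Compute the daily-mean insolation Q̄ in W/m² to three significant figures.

Solar declination: sin δ = sin ε · sin L_s = sin 56.30° × sin 85.9° = 0.82982, so δ = +56.081°.
cos h₀ = −tan(+60.9°) tan(+56.081°) = -2.6718 ≤ −1 ⇒ polar day, h₀ = π.
Bracket: h₀ sin ϕ sin δ + cos ϕ cos δ sin h₀ = 3.1416×0.87377×0.82982 + 0.48634×0.55802×0.00000 = 2.277886 + 0.000000 = 2.277886.
Q̄ = (S_0/π) × [bracket] = (958/π) × 2.277886 = 694.6 W/m².

Q̄ ≈ 695 W/m²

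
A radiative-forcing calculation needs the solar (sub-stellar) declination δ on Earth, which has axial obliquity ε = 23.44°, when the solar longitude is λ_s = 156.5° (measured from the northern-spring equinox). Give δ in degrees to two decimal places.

δ = +9.13°

sin δ = sin ε · sin λ_s = sin 23.44° × sin 156.5° = 0.158618.
δ = arcsin(0.158618) = +9.13°.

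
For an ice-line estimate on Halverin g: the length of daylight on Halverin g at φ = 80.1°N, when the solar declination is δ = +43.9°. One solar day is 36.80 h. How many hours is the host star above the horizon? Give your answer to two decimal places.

Sunrise equation: cos H₀ = −tan φ · tan δ = -5.5139 ≤ −1, so the host star never sets (polar day) and H₀ = π.
Daylight = 2H₀/(2π) × 36.80 h = (3.1416/π) × 36.80 = 36.80 h.

36.80 h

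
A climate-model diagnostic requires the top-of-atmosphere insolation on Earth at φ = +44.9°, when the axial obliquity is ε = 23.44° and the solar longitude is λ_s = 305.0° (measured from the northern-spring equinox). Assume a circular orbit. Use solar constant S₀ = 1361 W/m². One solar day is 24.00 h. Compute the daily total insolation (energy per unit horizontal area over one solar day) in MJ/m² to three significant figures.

Solar declination: sin δ = sin ε · sin λ_s = sin 23.44° × sin 305.0° = -0.32585, so δ = -19.017°.
cos H₀ = −tan(+44.9°) tan(-19.017°) = 0.3435, H₀ = 1.2202 rad.
Bracket: H₀ sin φ sin δ + cos φ cos δ sin H₀ = 1.2202×0.70587×-0.32585 + 0.70834×0.94542×0.93917 = -0.280655 + 0.628942 = 0.348287.
Q̄ = (S₀/π) × [bracket] = (1361/π) × 0.348287 = 150.88 W/m².
Daily total = Q̄ × 24.00 h × 3600 s/h = 150.88 × 24.00 × 3600 / 10⁶ = 13.04 MJ/m².

13.0 MJ/m²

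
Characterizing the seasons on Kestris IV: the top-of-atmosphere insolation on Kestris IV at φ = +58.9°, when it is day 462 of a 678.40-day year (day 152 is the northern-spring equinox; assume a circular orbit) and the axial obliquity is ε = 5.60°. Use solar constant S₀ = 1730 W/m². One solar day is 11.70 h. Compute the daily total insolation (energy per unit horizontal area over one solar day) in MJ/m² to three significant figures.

12.8 MJ/m²

Solar longitude: λ_s = 360° × (462 − 152)/678.40 = 164.505°.
sin δ = sin 5.60° × sin 164.505° = 0.02607, so δ = +1.494°.
cos H₀ = −tan(+58.9°) tan(+1.494°) = -0.0432, H₀ = 1.6140 rad.
Bracket: H₀ sin φ sin δ + cos φ cos δ sin H₀ = 1.6140×0.85627×0.02607 + 0.51653×0.99966×0.99907 = 0.036029 + 0.515874 = 0.551903.
Q̄ = (S₀/π) × [bracket] = (1730/π) × 0.551903 = 303.92 W/m².
Daily total = Q̄ × 11.70 h × 3600 s/h = 303.92 × 11.70 × 3600 / 10⁶ = 12.80 MJ/m².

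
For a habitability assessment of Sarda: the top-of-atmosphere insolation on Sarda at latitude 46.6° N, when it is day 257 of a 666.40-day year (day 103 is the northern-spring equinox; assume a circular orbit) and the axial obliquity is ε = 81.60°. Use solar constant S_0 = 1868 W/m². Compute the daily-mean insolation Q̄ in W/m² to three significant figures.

Solar longitude: L_s = 360° × (257 − 103)/666.40 = 83.193°.
sin δ = sin 81.60° × sin 83.193° = 0.98230, so δ = +79.204°.
cos h₀ = −tan(+46.6°) tan(+79.204°) = -5.5454 ≤ −1 ⇒ polar day, h₀ = π.
Bracket: h₀ sin ϕ sin δ + cos ϕ cos δ sin h₀ = 3.1416×0.72657×0.98230 + 0.68709×0.18732×0.00000 = 2.242190 + 0.000000 = 2.242190.
Q̄ = (S_0/π) × [bracket] = (1868/π) × 2.242190 = 1333 W/m².

Q̄ ≈ 1.33e+03 W/m²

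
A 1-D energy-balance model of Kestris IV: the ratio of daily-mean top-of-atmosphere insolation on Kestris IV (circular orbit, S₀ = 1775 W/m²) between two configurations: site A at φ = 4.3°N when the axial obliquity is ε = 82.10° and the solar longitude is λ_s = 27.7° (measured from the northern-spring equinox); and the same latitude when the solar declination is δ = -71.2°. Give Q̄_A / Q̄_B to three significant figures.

Q̄_A / Q̄_B ≈ 4.32

— Configuration A (φ=+4.3°):
Solar declination: sin δ = sin ε · sin λ_s = sin 82.10° × sin 27.7° = 0.46043, so δ = +27.415°.
cos H₀ = −tan(+4.3°) tan(+27.415°) = -0.0390, H₀ = 1.6098 rad.
Bracket: H₀ sin φ sin δ + cos φ cos δ sin H₀ = 1.6098×0.07498×0.46043 + 0.99719×0.88770×0.99924 = 0.055575 + 0.884533 = 0.940108.
Q̄ = (S₀/π) × [bracket] = (1775/π) × 0.940108 = 531.16 W/m².
— Configuration B (φ=+4.3°):
cos H₀ = −tan(+4.3°) tan(-71.200°) = 0.2209, H₀ = 1.3481 rad.
Bracket: H₀ sin φ sin δ + cos φ cos δ sin H₀ = 1.3481×0.07498×-0.94665 + 0.99719×0.32227×0.97530 = -0.095688 + 0.313427 = 0.217739.
Q̄ = (S₀/π) × [bracket] = (1775/π) × 0.217739 = 123.02 W/m².
Ratio Q̄_A / Q̄_B = 531.16 / 123.02 = 4.318.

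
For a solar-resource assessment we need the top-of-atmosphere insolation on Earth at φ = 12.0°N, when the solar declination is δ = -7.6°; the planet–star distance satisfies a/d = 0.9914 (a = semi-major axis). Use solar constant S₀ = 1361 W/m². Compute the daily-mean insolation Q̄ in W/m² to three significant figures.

Q̄ ≈ 395 W/m²

cos H₀ = −tan(+12.0°) tan(-7.600°) = 0.0284, H₀ = 1.5424 rad.
Bracket: H₀ sin φ sin δ + cos φ cos δ sin H₀ = 1.5424×0.20791×-0.13226 + 0.97815×0.99122×0.99960 = -0.042413 + 0.969174 = 0.926761.
Inverse-square distance factor (a/d)² = 0.9914² = 0.982874.
Q̄ = (S₀/π) × 0.982874 × [bracket] = (1361/π) × 0.982874 × 0.926761 = 394.6 W/m².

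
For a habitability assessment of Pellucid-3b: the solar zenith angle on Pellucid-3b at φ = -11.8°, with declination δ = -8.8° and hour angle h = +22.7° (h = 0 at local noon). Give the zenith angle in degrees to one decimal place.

θ_z = 22.5°

cos θ_z = sin φ sin δ + cos φ cos δ cos h = 0.031285 + 0.892412 = 0.923697.
θ_z = arccos(0.923697) = 22.5°.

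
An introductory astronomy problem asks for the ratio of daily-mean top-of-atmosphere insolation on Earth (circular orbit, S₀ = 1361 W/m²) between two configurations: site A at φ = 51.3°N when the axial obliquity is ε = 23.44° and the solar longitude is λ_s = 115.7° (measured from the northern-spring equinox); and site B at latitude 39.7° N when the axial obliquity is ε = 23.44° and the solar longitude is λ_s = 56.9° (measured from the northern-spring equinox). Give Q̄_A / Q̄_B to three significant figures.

— Configuration A (φ=+51.3°):
Solar declination: sin δ = sin ε · sin λ_s = sin 23.44° × sin 115.7° = 0.35844, so δ = +21.004°.
cos H₀ = −tan(+51.3°) tan(+21.004°) = -0.4792, H₀ = 2.0706 rad.
Bracket: H₀ sin φ sin δ + cos φ cos δ sin H₀ = 2.0706×0.78043×0.35844 + 0.62524×0.93355×0.87768 = 0.579224 + 0.512295 = 1.091519.
Q̄ = (S₀/π) × [bracket] = (1361/π) × 1.091519 = 472.87 W/m².
— Configuration B (φ=+39.7°):
Solar declination: sin δ = sin ε · sin λ_s = sin 23.44° × sin 56.9° = 0.33323, so δ = +19.465°.
cos H₀ = −tan(+39.7°) tan(+19.465°) = -0.2934, H₀ = 1.8686 rad.
Bracket: H₀ sin φ sin δ + cos φ cos δ sin H₀ = 1.8686×0.63877×0.33323 + 0.76940×0.94284×0.95598 = 0.397745 + 0.693488 = 1.091233.
Q̄ = (S₀/π) × [bracket] = (1361/π) × 1.091233 = 472.74 W/m².
Ratio Q̄_A / Q̄_B = 472.87 / 472.74 = 1.000.

Q̄_A / Q̄_B ≈ 1.00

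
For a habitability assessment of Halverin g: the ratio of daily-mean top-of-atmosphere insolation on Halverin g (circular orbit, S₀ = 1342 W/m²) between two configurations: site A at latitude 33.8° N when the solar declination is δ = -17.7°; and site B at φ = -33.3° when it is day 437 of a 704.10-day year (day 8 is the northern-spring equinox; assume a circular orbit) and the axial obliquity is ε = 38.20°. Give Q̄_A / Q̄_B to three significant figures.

— Configuration A (φ=+33.8°):
cos H₀ = −tan(+33.8°) tan(-17.700°) = 0.2136, H₀ = 1.3555 rad.
Bracket: H₀ sin φ sin δ + cos φ cos δ sin H₀ = 1.3555×0.55630×-0.30403 + 0.83098×0.95266×0.97691 = -0.229258 + 0.773362 = 0.544104.
Q̄ = (S₀/π) × [bracket] = (1342/π) × 0.544104 = 232.43 W/m².
— Configuration B (φ=-33.3°):
Solar longitude: λ_s = 360° × (437 − 8)/704.10 = 219.344°.
sin δ = sin 38.20° × sin 219.344° = -0.39205, so δ = -23.082°.
cos H₀ = −tan(-33.3°) tan(-23.082°) = -0.2799, H₀ = 1.8545 rad.
Bracket: H₀ sin φ sin δ + cos φ cos δ sin H₀ = 1.8545×-0.54902×-0.39205 + 0.83581×0.91994×0.96002 = 0.399169 + 0.738155 = 1.137324.
Q̄ = (S₀/π) × [bracket] = (1342/π) × 1.137324 = 485.83 W/m².
Ratio Q̄_A / Q̄_B = 232.43 / 485.83 = 0.4784.

Q̄_A / Q̄_B ≈ 0.478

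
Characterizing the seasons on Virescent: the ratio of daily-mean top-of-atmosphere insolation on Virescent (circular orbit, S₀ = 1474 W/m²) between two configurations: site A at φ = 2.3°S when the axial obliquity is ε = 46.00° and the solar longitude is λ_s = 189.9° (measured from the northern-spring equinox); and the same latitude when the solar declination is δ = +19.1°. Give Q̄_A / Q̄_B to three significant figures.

— Configuration A (φ=-2.3°):
Solar declination: sin δ = sin ε · sin λ_s = sin 46.00° × sin 189.9° = -0.12368, so δ = -7.104°.
cos H₀ = −tan(-2.3°) tan(-7.104°) = -0.0050, H₀ = 1.5758 rad.
Bracket: H₀ sin φ sin δ + cos φ cos δ sin H₀ = 1.5758×-0.04013×-0.12368 + 0.99919×0.99232×0.99999 = 0.007821 + 0.991506 = 0.999327.
Q̄ = (S₀/π) × [bracket] = (1474/π) × 0.999327 = 468.87 W/m².
— Configuration B (φ=-2.3°):
cos H₀ = −tan(-2.3°) tan(+19.100°) = 0.0139, H₀ = 1.5569 rad.
Bracket: H₀ sin φ sin δ + cos φ cos δ sin H₀ = 1.5569×-0.04013×0.32722 + 0.99919×0.94495×0.99990 = -0.020444 + 0.944090 = 0.923646.
Q̄ = (S₀/π) × [bracket] = (1474/π) × 0.923646 = 433.36 W/m².
Ratio Q̄_A / Q̄_B = 468.87 / 433.36 = 1.082.

Q̄_A / Q̄_B ≈ 1.08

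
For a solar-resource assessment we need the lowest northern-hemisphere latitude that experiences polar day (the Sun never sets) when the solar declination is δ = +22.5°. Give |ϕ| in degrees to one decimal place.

Polar day requires cos h₀ = −tan ϕ tan δ ≤ −1, i.e. tan ϕ tan δ ≥ 1.
The boundary is |tan ϕ| · |tan δ| = 1, so |ϕ| = 90° − |δ| = 90° − 22.5° = 67.5° in the northern hemisphere.

|ϕ| = 67.5°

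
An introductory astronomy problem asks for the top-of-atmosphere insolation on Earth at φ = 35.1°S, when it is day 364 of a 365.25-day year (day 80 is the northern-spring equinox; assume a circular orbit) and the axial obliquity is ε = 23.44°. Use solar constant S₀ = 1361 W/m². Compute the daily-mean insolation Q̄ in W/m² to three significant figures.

Solar longitude: λ_s = 360° × (364 − 80)/365.25 = 279.918°.
sin δ = sin 23.44° × sin 279.918° = -0.39184, so δ = -23.069°.
cos H₀ = −tan(-35.1°) tan(-23.069°) = -0.2993, H₀ = 1.8748 rad.
Bracket: H₀ sin φ sin δ + cos φ cos δ sin H₀ = 1.8748×-0.57501×-0.39184 + 0.81815×0.92003×0.95415 = 0.422415 + 0.718210 = 1.140625.
Q̄ = (S₀/π) × [bracket] = (1361/π) × 1.140625 = 494.1 W/m².

Q̄ ≈ 494 W/m²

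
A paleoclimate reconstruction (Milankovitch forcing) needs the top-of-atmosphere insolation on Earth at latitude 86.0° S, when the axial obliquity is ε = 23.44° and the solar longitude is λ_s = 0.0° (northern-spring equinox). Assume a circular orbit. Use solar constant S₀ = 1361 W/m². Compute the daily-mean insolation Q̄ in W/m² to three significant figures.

Solar declination: sin δ = sin ε · sin λ_s = sin 23.44° × sin 0.0° = 0.00000, so δ = +0.000°.
cos H₀ = −tan(-86.0°) tan(+0.000°) = 0.0000, H₀ = 1.5708 rad.
Bracket: H₀ sin φ sin δ + cos φ cos δ sin H₀ = 1.5708×-0.99756×0.00000 + 0.06976×1.00000×1.00000 = -0.000000 + 0.069760 = 0.069760.
Q̄ = (S₀/π) × [bracket] = (1361/π) × 0.069760 = 30.22 W/m².

Q̄ ≈ 30.2 W/m²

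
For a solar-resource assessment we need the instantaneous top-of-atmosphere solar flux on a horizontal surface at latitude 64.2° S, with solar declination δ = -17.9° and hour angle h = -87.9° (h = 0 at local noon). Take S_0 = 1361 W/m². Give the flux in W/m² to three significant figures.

397 W/m²

cos θ_z = sin ϕ sin δ + cos ϕ cos δ cos h = 0.276719 + 0.015176 = 0.291895.
Flux = S_0 · cos θ_z = 1361 × 0.291895 = 397.3 W/m².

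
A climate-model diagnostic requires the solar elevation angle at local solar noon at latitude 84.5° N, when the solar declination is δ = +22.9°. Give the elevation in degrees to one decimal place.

At local noon the hour angle is zero, so the zenith angle equals |ϕ − δ| = |+84.5° − (+22.900°)| = 61.600°.
Elevation = 90° − 61.600° = 28.4°.

28.4°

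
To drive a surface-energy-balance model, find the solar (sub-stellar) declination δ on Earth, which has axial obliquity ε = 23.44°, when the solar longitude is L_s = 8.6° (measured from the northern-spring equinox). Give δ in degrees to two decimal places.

δ = +3.41°

sin δ = sin ε · sin L_s = sin 23.44° × sin 8.6° = 0.059483.
δ = arcsin(0.059483) = +3.41°.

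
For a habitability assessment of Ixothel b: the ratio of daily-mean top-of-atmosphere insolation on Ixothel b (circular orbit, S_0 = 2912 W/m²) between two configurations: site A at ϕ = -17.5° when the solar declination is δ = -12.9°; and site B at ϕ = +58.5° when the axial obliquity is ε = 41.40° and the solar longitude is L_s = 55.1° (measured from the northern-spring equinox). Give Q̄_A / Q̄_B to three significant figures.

Q̄_A / Q̄_B ≈ 0.714

— Configuration A (ϕ=-17.5°):
cos h₀ = −tan(-17.5°) tan(-12.900°) = -0.0722, h₀ = 1.6431 rad.
Bracket: h₀ sin ϕ sin δ + cos ϕ cos δ sin h₀ = 1.6431×-0.30071×-0.22325 + 0.95372×0.97476×0.99739 = 0.110307 + 0.927222 = 1.037529.
Q̄ = (S_0/π) × [bracket] = (2912/π) × 1.037529 = 961.70 W/m².
— Configuration B (ϕ=+58.5°):
Solar declination: sin δ = sin ε · sin L_s = sin 41.40° × sin 55.1° = 0.54238, so δ = +32.846°.
cos h₀ = −tan(+58.5°) tan(+32.846°) = -1.0535 ≤ −1 ⇒ polar day, h₀ = π.
Bracket: h₀ sin ϕ sin δ + cos ϕ cos δ sin h₀ = 3.1416×0.85264×0.54238 + 0.52250×0.84014×0.00000 = 1.452848 + 0.000000 = 1.452848.
Q̄ = (S_0/π) × [bracket] = (2912/π) × 1.452848 = 1346.7 W/m².
Ratio Q̄_A / Q̄_B = 961.70 / 1346.7 = 0.7141.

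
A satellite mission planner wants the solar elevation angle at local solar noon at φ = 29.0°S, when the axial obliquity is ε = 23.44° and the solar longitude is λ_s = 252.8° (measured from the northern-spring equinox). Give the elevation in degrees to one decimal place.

83.3°

Solar declination: sin δ = sin ε · sin λ_s = sin 23.44° × sin 252.8° = -0.38000, so δ = -22.334°.
At local noon the hour angle is zero, so the zenith angle equals |φ − δ| = |-29.0° − (-22.334°)| = 6.666°.
Elevation = 90° − 6.666° = 83.3°.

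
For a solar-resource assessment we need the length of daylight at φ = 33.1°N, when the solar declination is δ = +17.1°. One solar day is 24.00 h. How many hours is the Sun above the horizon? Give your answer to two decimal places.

cos H₀ = −tan φ · tan δ = −tan(+33.1°) × tan(+17.100°) = -0.2005, so H₀ = 1.7727 rad = 101.57°.
Daylight = 2H₀/(2π) × 24.00 h = (1.7727/π) × 24.00 = 13.54 h.

13.54 h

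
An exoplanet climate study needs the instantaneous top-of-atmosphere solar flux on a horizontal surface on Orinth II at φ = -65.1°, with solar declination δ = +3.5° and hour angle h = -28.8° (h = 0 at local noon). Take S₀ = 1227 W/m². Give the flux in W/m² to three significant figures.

384 W/m²

cos θ_z = sin φ sin δ + cos φ cos δ cos h = -0.055374 + 0.368268 = 0.312894.
Flux = S₀ · cos θ_z = 1227 × 0.312894 = 383.9 W/m².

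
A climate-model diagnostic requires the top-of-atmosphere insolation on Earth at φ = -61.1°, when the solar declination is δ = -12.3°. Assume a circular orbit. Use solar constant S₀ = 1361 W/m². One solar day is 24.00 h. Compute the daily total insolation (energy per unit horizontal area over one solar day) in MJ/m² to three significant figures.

30.0 MJ/m²

cos H₀ = −tan(-61.1°) tan(-12.300°) = -0.3950, H₀ = 1.9768 rad.
Bracket: H₀ sin φ sin δ + cos φ cos δ sin H₀ = 1.9768×-0.87546×-0.21303 + 0.48328×0.97705×0.91869 = 0.368672 + 0.433795 = 0.802467.
Q̄ = (S₀/π) × [bracket] = (1361/π) × 0.802467 = 347.64 W/m².
Daily total = Q̄ × 24.00 h × 3600 s/h = 347.64 × 24.00 × 3600 / 10⁶ = 30.04 MJ/m².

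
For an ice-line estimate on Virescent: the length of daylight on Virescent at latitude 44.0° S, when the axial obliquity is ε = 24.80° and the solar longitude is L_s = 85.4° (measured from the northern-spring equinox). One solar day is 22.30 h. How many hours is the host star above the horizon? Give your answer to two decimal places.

Solar declination: sin δ = sin ε · sin L_s = sin 24.80° × sin 85.4° = 0.41810, so δ = +24.715°.
cos h₀ = −tan ϕ · tan δ = −tan(-44.0°) × tan(+24.715°) = 0.4445, so h₀ = 1.1102 rad = 63.61°.
Daylight = 2h₀/(2π) × 22.30 h = (1.1102/π) × 22.30 = 7.88 h.

7.88 h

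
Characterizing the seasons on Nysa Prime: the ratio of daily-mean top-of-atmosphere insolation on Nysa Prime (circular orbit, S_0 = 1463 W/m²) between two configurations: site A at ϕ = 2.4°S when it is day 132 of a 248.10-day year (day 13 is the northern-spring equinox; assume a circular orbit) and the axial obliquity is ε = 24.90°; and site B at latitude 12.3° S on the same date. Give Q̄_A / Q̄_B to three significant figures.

Q̄_A / Q̄_B ≈ 1.04

— Configuration A (ϕ=-2.4°):
Solar longitude: L_s = 360° × (132 − 13)/248.10 = 172.672°.
sin δ = sin 24.90° × sin 172.672° = 0.05370, so δ = +3.078°.
cos h₀ = −tan(-2.4°) tan(+3.078°) = 0.0023, h₀ = 1.5685 rad.
Bracket: h₀ sin ϕ sin δ + cos ϕ cos δ sin h₀ = 1.5685×-0.04188×0.05370 + 0.99912×0.99856×1.00000 = -0.003527 + 0.997681 = 0.994154.
Q̄ = (S_0/π) × [bracket] = (1463/π) × 0.994154 = 462.96 W/m².
— Configuration B (ϕ=-12.3°):
cos h₀ = −tan(-12.3°) tan(+3.078°) = 0.0117, h₀ = 1.5591 rad.
Bracket: h₀ sin ϕ sin δ + cos ϕ cos δ sin h₀ = 1.5591×-0.21303×0.05370 + 0.97705×0.99856×0.99993 = -0.017836 + 0.975575 = 0.957739.
Q̄ = (S_0/π) × [bracket] = (1463/π) × 0.957739 = 446.01 W/m².
Ratio Q̄_A / Q̄_B = 462.96 / 446.01 = 1.038.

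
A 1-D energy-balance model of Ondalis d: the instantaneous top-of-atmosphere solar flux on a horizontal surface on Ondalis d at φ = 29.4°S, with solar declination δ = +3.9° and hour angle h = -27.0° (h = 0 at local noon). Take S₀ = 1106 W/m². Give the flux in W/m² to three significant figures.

cos θ_z = sin φ sin δ + cos φ cos δ cos h = -0.033389 + 0.774460 = 0.741071.
Flux = S₀ · cos θ_z = 1106 × 0.741071 = 819.6 W/m².

820 W/m²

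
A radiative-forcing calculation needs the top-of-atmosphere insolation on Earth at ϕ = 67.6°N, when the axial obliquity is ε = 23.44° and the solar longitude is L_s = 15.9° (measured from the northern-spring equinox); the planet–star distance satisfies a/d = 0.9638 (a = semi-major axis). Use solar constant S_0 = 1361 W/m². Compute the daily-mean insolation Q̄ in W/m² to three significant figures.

Q̄ ≈ 222 W/m²

Solar declination: sin δ = sin ε · sin L_s = sin 23.44° × sin 15.9° = 0.10898, so δ = +6.256°.
cos h₀ = −tan(+67.6°) tan(+6.256°) = -0.2660, h₀ = 1.8400 rad.
Bracket: h₀ sin ϕ sin δ + cos ϕ cos δ sin h₀ = 1.8400×0.92455×0.10898 + 0.38107×0.99404×0.96398 = 0.185394 + 0.365154 = 0.550548.
Inverse-square distance factor (a/d)² = 0.9638² = 0.928910.
Q̄ = (S_0/π) × 0.928910 × [bracket] = (1361/π) × 0.928910 × 0.550548 = 221.6 W/m².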